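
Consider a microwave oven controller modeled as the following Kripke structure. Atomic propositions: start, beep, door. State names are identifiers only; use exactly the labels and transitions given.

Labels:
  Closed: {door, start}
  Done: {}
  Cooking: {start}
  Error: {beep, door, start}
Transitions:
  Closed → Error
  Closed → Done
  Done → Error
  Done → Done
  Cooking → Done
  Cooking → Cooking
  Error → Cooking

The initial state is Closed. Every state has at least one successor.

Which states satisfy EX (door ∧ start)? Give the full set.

{Closed, Done}

States satisfying door ∧ start: {Closed, Error}.
States satisfying EX (door ∧ start): {Closed, Done}.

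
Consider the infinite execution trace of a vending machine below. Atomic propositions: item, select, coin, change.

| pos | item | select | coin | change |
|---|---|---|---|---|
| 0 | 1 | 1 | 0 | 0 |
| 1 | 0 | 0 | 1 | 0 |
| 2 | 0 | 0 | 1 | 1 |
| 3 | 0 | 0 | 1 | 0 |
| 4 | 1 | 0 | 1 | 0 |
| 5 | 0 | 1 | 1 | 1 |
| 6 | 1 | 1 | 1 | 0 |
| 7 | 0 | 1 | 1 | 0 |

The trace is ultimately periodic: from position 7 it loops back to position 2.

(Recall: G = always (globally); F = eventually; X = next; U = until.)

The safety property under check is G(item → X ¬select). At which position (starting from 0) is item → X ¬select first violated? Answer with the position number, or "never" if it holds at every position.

4

Check item → X ¬select at each position in order: 0 ✓, 1 ✓, 2 ✓, 3 ✓.
At position 4 the labels are {coin, item} and the next position 5 has {change, coin, select}, so item → X ¬select is false there. This is the first violation.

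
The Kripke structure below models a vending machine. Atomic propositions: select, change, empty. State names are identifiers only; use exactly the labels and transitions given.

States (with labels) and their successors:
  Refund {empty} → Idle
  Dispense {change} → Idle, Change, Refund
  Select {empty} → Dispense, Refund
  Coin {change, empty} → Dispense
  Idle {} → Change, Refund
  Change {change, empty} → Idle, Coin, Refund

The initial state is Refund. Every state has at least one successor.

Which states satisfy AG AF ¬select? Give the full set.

States satisfying AF ¬select: {Refund, Dispense, Select, Coin, Idle, Change}.
States satisfying AG AF ¬select: {Refund, Dispense, Select, Coin, Idle, Change}.

{Refund, Dispense, Select, Coin, Idle, Change}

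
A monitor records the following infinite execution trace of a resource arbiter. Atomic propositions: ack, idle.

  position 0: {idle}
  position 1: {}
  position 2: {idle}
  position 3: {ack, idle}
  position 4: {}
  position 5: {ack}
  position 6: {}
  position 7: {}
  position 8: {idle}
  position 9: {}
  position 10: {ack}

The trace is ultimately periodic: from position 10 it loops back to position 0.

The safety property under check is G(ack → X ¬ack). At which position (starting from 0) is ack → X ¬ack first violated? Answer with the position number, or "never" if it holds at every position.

never

ack → X ¬ack holds at every position 0..10, and those are all the positions the trace ever visits, so the invariant G(ack → X ¬ack) is never violated.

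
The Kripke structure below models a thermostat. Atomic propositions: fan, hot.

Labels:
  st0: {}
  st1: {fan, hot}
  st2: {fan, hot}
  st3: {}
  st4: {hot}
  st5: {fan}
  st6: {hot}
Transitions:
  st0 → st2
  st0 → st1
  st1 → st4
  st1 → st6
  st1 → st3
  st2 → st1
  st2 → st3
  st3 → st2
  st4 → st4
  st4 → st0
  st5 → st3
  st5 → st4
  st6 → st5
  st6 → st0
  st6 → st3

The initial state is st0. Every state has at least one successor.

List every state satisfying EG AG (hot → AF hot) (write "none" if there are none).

States satisfying AG (hot → AF hot): {st0, st1, st2, st3, st4, st5, st6}.
States satisfying EG AG (hot → AF hot): {st0, st1, st2, st3, st4, st5, st6}.

{st0, st1, st2, st3, st4, st5, st6}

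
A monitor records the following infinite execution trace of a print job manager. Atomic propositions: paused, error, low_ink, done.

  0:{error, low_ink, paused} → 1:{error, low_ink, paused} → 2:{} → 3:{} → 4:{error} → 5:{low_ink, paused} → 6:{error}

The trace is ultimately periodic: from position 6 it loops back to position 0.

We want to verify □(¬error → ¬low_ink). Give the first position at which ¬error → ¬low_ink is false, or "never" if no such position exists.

Check ¬error → ¬low_ink at each position in order: 0 ✓, 1 ✓, 2 ✓, 3 ✓, 4 ✓.
At position 5 the labels are {low_ink, paused}, so ¬error → ¬low_ink is false there. This is the first violation.

5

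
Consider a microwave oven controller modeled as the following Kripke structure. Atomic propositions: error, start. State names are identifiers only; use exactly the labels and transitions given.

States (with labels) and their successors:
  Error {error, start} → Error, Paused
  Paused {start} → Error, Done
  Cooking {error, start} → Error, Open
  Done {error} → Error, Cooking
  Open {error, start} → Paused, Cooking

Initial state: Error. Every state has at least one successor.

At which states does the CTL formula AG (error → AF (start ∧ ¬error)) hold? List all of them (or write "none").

States satisfying error → AF (start ∧ ¬error): {Paused}.
States satisfying AG (error → AF (start ∧ ¬error)): ∅.

none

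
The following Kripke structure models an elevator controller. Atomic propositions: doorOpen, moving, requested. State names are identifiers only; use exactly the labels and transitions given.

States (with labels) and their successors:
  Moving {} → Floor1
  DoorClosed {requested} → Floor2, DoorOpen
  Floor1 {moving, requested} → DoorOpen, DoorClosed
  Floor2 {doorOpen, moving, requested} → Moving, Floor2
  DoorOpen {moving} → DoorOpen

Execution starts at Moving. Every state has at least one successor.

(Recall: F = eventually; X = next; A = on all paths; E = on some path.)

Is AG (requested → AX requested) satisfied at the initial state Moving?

Does not hold

States satisfying requested → AX requested: {Moving, DoorOpen}.
States satisfying AG (requested → AX requested): {DoorOpen}.
DoorClosed is reachable from Moving and violates requested → AX requested, so AG fails at Moving.
Moving ∉ Sat(AG (requested → AX requested)).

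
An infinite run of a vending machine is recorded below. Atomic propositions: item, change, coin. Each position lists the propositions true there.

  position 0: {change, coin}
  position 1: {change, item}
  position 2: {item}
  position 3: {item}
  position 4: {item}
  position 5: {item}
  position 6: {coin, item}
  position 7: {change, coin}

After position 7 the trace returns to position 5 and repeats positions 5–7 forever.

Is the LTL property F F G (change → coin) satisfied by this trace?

Holds

F G (change → coin) holds at position 0, which is reachable from 0, so F F G (change → coin) holds.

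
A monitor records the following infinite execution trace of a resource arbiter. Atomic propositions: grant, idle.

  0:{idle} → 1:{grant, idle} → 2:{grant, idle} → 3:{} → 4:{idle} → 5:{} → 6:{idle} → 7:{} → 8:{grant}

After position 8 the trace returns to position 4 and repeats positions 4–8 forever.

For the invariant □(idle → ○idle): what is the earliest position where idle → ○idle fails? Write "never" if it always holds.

2

Check idle → ○idle at each position in order: 0 ✓, 1 ✓.
At position 2 the labels are {grant, idle} and the next position 3 has {}, so idle → ○idle is false there. This is the first violation.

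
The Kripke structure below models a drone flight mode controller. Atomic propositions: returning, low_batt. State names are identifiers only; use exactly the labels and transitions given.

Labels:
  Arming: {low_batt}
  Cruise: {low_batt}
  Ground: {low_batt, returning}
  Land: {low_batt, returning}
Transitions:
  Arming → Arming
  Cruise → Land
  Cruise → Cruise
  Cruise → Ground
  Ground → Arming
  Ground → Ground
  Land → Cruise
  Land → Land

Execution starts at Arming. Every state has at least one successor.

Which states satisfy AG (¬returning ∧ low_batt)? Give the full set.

{Arming}

States satisfying ¬returning ∧ low_batt: {Arming, Cruise}.
States satisfying AG (¬returning ∧ low_batt): {Arming}.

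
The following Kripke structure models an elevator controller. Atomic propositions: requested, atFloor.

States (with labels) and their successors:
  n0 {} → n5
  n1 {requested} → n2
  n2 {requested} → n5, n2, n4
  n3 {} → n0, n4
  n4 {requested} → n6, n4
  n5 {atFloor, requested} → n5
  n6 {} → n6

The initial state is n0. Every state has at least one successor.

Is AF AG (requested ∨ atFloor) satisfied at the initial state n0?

States satisfying AG (requested ∨ atFloor): {n5}.
States satisfying AF AG (requested ∨ atFloor): {n0, n5}.
n0 ∈ Sat(AF AG (requested ∨ atFloor)).

Yes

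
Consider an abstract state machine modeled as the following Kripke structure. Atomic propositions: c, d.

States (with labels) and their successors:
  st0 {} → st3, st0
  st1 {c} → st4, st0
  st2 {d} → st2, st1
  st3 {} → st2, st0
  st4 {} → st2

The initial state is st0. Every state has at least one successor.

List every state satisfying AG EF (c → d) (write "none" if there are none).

States satisfying EF (c → d): {st0, st1, st2, st3, st4}.
States satisfying AG EF (c → d): {st0, st1, st2, st3, st4}.

{st0, st1, st2, st3, st4}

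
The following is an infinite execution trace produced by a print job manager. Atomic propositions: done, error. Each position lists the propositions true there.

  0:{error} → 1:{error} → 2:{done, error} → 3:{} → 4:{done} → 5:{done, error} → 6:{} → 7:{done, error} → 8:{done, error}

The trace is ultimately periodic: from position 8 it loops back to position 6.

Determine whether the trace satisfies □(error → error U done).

error → error U done holds at every position 0..8, and those are all positions ever visited, so □(error → error U done) holds.
Positions where error holds: 0, 1, 2, 5, 7, 8.
Check error U done at each: 0→ok, 1→ok, 2→ok, 5→ok, 7→ok, 8→ok.

Satisfied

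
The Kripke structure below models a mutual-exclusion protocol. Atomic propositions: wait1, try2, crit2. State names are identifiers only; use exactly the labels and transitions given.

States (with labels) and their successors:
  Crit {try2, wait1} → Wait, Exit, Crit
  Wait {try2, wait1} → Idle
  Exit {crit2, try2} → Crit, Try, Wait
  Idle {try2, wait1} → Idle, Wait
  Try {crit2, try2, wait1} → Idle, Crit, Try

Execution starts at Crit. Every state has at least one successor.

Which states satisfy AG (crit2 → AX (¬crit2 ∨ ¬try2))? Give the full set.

{Wait, Idle}

States satisfying crit2 → AX (¬crit2 ∨ ¬try2): {Crit, Wait, Idle}.
States satisfying AG (crit2 → AX (¬crit2 ∨ ¬try2)): {Wait, Idle}.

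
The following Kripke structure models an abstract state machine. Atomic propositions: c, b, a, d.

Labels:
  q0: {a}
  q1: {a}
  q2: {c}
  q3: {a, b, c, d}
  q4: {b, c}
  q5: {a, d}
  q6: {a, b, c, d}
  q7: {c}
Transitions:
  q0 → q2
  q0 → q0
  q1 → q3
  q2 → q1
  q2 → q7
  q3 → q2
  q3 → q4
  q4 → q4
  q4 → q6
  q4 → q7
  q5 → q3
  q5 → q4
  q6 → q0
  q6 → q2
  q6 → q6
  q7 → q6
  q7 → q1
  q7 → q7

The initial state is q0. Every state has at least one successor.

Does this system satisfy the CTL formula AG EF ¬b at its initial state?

Yes

States satisfying EF ¬b: {q0, q1, q2, q3, q4, q5, q6, q7}.
States satisfying AG EF ¬b: {q0, q1, q2, q3, q4, q5, q6, q7}.
Every state reachable from q0 satisfies EF ¬b.
q0 ∈ Sat(AG EF ¬b).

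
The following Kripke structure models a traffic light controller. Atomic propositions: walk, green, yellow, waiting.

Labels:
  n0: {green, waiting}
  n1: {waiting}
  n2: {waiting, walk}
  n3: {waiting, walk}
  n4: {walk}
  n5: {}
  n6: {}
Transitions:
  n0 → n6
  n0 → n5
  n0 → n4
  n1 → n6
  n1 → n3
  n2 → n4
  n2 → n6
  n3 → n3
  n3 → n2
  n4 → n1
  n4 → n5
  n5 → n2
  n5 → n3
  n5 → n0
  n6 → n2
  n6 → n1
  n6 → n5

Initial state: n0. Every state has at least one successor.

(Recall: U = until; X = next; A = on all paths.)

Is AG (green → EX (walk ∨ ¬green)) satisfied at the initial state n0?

States satisfying green → EX (walk ∨ ¬green): {n0, n1, n2, n3, n4, n5, n6}.
States satisfying AG (green → EX (walk ∨ ¬green)): {n0, n1, n2, n3, n4, n5, n6}.
Every state reachable from n0 satisfies green → EX (walk ∨ ¬green).
n0 ∈ Sat(AG (green → EX (walk ∨ ¬green))).

Satisfied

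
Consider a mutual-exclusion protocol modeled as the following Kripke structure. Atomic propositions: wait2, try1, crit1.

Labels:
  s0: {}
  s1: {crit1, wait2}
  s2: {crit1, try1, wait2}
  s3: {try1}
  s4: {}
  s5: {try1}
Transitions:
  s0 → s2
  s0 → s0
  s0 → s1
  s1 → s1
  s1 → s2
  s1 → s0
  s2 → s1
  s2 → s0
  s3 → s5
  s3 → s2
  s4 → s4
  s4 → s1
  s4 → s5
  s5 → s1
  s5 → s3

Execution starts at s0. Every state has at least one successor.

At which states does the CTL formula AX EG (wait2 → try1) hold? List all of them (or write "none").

States satisfying EG (wait2 → try1): {s0, s2, s3, s4, s5}.
States satisfying AX EG (wait2 → try1): {s3}.

{s3}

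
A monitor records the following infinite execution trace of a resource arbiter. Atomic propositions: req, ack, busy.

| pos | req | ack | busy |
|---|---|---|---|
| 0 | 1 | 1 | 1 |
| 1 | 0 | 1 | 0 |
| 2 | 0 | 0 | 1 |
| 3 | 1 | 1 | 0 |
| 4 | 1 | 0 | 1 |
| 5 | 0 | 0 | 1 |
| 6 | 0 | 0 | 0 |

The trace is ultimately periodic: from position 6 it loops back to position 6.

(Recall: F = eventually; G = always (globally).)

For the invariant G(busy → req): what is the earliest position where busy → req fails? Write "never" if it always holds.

Check busy → req at each position in order: 0 ✓, 1 ✓.
At position 2 the labels are {busy}, so busy → req is false there. This is the first violation.

2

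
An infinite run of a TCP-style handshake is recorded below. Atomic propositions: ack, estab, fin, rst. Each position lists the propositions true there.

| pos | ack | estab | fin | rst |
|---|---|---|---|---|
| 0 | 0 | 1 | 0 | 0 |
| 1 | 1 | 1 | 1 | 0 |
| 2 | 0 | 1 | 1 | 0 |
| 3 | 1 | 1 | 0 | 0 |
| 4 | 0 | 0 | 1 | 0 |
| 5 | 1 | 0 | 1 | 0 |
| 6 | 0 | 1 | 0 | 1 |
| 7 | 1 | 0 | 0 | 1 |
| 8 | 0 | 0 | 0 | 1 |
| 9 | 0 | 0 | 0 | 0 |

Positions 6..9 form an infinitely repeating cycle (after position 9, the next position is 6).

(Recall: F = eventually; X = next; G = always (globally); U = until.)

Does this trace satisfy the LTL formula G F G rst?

F G rst must hold at every position from 0 onward. It fails at position 0, so G F G rst is false.

Does not hold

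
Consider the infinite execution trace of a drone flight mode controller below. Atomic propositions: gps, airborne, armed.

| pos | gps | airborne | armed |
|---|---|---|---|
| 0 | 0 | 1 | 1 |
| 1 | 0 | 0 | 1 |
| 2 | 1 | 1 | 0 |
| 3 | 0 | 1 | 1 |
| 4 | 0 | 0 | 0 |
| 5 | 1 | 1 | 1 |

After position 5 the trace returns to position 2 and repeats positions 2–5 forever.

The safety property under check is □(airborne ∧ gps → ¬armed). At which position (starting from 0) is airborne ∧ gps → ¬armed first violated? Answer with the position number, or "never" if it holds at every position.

Check airborne ∧ gps → ¬armed at each position in order: 0 ✓, 1 ✓, 2 ✓, 3 ✓, 4 ✓.
At position 5 the labels are {airborne, armed, gps}, so airborne ∧ gps → ¬armed is false there. This is the first violation.

5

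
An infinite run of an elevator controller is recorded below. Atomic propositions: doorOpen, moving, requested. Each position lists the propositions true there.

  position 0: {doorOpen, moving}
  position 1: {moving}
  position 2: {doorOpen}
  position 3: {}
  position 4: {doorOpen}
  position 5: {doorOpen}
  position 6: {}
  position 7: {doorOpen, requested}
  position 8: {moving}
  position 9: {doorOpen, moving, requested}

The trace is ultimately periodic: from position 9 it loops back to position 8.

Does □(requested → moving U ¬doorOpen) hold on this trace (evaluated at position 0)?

requested → moving U ¬doorOpen must hold at every position from 0 onward. It fails at position 7, so □(requested → moving U ¬doorOpen) is false.
Positions where requested holds: 7, 9.
Check moving U ¬doorOpen at each: 7→fails, 9→ok.

No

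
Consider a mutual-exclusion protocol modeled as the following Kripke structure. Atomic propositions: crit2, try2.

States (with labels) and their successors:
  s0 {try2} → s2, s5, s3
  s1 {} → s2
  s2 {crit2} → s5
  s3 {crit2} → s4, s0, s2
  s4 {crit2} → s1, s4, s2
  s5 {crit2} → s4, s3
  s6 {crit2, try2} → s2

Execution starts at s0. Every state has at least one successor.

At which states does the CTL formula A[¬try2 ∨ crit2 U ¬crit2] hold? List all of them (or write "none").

{s0, s1}

States satisfying ¬try2 ∨ crit2: {s1, s2, s3, s4, s5, s6}.
States satisfying ¬crit2: {s0, s1}.
States satisfying A[¬try2 ∨ crit2 U ¬crit2]: {s0, s1}.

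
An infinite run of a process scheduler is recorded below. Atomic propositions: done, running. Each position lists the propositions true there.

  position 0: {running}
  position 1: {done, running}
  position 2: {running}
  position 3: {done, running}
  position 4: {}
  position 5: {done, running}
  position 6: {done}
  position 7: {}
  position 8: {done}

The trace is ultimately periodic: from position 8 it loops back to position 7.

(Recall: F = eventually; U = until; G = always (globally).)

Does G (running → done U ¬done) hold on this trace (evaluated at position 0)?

Holds

running → done U ¬done holds at every position 0..8, and those are all positions ever visited, so G (running → done U ¬done) holds.
Positions where running holds: 0, 1, 2, 3, 5.
Check done U ¬done at each: 0→ok, 1→ok, 2→ok, 3→ok, 5→ok.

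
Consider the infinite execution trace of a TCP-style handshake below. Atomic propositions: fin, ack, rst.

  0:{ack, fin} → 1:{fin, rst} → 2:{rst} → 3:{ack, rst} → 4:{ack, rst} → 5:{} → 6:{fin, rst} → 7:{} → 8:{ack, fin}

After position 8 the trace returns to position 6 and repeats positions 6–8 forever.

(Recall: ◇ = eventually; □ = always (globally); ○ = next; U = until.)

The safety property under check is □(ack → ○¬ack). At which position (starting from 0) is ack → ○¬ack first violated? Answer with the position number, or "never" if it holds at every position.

Check ack → ○¬ack at each position in order: 0 ✓, 1 ✓, 2 ✓.
At position 3 the labels are {ack, rst} and the next position 4 has {ack, rst}, so ack → ○¬ack is false there. This is the first violation.

3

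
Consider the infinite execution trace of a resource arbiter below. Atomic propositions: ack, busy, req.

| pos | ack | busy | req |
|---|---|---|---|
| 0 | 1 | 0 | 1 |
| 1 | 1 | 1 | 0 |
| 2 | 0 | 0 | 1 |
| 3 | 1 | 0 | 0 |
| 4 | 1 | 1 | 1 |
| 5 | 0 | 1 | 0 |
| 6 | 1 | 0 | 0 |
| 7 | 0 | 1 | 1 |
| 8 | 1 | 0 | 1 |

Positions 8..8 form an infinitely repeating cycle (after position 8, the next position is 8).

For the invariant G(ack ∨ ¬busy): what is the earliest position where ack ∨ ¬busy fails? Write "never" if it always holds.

5

Check ack ∨ ¬busy at each position in order: 0 ✓, 1 ✓, 2 ✓, 3 ✓, 4 ✓.
At position 5 the labels are {busy}, so ack ∨ ¬busy is false there. This is the first violation.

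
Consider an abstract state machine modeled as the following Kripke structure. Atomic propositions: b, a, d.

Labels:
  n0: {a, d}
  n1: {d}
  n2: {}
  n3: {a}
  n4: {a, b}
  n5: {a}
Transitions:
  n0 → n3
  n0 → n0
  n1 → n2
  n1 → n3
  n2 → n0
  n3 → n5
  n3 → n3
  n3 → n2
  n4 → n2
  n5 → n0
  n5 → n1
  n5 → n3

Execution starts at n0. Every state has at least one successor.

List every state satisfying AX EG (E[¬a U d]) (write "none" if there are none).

{n2, n4}

States satisfying EG (E[¬a U d]): {n0, n1, n2}.
States satisfying AX EG (E[¬a U d]): {n2, n4}.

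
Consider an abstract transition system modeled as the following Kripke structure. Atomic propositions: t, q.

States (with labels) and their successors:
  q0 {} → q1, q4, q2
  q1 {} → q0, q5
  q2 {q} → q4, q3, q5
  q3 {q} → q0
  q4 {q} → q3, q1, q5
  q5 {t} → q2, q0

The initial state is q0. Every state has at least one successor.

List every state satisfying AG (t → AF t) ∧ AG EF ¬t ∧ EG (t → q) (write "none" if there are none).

States satisfying t → AF t: {q0, q1, q2, q3, q4, q5}.
States satisfying AG (t → AF t): {q0, q1, q2, q3, q4, q5}.
States satisfying EF ¬t: {q0, q1, q2, q3, q4, q5}.
States satisfying AG EF ¬t: {q0, q1, q2, q3, q4, q5}.
States satisfying AG (t → AF t) ∧ AG EF ¬t: {q0, q1, q2, q3, q4, q5}.
States satisfying t → q: {q0, q1, q2, q3, q4}.
States satisfying EG (t → q): {q0, q1, q2, q3, q4}.
States satisfying AG (t → AF t) ∧ AG EF ¬t ∧ EG (t → q): {q0, q1, q2, q3, q4}.

{q0, q1, q2, q3, q4}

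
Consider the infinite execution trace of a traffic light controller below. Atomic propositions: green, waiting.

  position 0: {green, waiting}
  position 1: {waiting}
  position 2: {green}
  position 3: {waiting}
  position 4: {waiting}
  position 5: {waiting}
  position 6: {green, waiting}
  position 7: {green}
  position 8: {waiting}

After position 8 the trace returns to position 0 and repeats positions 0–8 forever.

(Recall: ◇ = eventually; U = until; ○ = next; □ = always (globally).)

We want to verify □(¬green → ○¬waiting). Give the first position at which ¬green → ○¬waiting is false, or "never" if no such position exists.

3

Check ¬green → ○¬waiting at each position in order: 0 ✓, 1 ✓, 2 ✓.
At position 3 the labels are {waiting} and the next position 4 has {waiting}, so ¬green → ○¬waiting is false there. This is the first violation.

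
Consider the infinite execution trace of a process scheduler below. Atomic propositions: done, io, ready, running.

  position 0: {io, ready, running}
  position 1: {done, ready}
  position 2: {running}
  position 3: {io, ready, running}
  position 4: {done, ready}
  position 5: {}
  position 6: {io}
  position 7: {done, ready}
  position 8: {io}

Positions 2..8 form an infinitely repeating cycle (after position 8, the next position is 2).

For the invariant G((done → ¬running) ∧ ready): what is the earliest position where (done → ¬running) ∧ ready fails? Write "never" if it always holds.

Check (done → ¬running) ∧ ready at each position in order: 0 ✓, 1 ✓.
At position 2 the labels are {running}, so (done → ¬running) ∧ ready is false there. This is the first violation.

2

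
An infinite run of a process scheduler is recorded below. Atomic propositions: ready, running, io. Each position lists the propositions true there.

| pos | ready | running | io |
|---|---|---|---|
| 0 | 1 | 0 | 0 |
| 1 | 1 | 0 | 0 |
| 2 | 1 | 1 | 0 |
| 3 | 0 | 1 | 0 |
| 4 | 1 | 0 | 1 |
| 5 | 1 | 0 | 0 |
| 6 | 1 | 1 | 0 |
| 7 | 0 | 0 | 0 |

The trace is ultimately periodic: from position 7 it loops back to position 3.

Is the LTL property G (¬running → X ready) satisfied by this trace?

Does not hold

¬running → X ready must hold at every position from 0 onward. It fails at position 7, so G (¬running → X ready) is false.
Positions where ¬running holds: 0, 1, 4, 5, 7.
Check X ready at each: 0→ok, 1→ok, 4→ok, 5→ok, 7→fails.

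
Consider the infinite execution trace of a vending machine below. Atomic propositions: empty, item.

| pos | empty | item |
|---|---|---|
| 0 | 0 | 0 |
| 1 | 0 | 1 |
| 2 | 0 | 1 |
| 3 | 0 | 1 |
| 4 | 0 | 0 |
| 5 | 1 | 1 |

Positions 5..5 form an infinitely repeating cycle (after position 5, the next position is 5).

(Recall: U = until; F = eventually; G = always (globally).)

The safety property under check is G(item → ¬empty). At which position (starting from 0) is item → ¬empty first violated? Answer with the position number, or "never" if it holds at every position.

Check item → ¬empty at each position in order: 0 ✓, 1 ✓, 2 ✓, 3 ✓, 4 ✓.
At position 5 the labels are {empty, item}, so item → ¬empty is false there. This is the first violation.

5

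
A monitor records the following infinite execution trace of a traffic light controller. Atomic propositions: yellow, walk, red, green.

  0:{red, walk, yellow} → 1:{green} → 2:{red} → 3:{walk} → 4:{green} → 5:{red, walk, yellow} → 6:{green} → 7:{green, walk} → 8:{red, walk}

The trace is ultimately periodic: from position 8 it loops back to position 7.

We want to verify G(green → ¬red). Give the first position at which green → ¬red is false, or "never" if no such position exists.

green → ¬red holds at every position 0..8, and those are all the positions the trace ever visits, so the invariant G(green → ¬red) is never violated.

never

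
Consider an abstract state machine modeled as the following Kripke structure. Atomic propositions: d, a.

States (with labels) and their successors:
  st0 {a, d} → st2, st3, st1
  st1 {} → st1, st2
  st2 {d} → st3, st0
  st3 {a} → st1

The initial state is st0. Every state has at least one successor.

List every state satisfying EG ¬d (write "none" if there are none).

States satisfying ¬d: {st1, st3}.
States satisfying EG ¬d: {st1, st3}.

{st1, st3}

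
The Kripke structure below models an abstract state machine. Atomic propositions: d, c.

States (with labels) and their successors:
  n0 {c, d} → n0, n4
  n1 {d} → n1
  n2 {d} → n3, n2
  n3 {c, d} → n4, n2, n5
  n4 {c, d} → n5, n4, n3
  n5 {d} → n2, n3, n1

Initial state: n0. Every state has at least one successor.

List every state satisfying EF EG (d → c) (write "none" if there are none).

{n0, n2, n3, n4, n5}

States satisfying EG (d → c): {n0, n3, n4}.
States satisfying EF EG (d → c): {n0, n2, n3, n4, n5}.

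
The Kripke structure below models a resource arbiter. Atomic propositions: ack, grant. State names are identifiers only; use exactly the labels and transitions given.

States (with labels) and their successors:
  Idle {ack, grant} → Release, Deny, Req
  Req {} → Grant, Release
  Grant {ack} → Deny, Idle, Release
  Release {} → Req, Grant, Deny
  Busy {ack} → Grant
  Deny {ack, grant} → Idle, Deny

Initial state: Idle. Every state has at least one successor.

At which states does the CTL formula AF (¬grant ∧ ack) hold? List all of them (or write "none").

{Grant, Busy}

States satisfying ¬grant ∧ ack: {Grant, Busy}.
States satisfying AF (¬grant ∧ ack): {Grant, Busy}.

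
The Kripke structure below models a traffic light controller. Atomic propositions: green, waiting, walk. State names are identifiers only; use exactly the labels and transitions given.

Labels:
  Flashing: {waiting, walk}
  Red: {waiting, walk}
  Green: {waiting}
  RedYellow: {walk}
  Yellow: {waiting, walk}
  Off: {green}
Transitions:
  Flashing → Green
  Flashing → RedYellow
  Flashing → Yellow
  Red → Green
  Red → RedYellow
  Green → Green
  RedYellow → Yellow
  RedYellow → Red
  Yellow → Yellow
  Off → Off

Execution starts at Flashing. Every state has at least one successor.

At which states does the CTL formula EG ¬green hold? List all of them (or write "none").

{Flashing, Red, Green, RedYellow, Yellow}

States satisfying ¬green: {Flashing, Red, Green, RedYellow, Yellow}.
States satisfying EG ¬green: {Flashing, Red, Green, RedYellow, Yellow}.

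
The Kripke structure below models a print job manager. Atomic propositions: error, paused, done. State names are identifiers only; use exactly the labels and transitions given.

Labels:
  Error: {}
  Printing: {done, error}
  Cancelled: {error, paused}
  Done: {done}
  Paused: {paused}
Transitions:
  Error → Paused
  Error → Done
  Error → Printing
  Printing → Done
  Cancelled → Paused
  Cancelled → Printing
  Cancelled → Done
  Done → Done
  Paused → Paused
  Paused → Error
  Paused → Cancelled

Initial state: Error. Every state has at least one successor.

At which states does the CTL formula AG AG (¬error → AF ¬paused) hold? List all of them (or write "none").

States satisfying AG (¬error → AF ¬paused): {Printing, Done}.
States satisfying AG AG (¬error → AF ¬paused): {Printing, Done}.

{Printing, Done}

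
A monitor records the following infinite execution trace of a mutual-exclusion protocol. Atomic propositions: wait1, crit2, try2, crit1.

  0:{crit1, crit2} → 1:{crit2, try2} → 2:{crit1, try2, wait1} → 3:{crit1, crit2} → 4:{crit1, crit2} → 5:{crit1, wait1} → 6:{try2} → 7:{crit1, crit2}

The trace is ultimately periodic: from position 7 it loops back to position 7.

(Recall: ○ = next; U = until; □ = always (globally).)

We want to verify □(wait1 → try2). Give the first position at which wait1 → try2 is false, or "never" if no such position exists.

Check wait1 → try2 at each position in order: 0 ✓, 1 ✓, 2 ✓, 3 ✓, 4 ✓.
At position 5 the labels are {crit1, wait1}, so wait1 → try2 is false there. This is the first violation.

5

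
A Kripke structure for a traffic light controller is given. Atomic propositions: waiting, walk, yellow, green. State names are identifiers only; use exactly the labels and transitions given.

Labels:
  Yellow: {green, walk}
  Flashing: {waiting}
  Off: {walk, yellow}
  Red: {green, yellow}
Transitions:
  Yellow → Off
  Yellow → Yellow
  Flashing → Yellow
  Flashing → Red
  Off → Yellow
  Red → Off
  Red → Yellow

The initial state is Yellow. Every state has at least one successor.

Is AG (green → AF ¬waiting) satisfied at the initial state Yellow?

States satisfying green → AF ¬waiting: {Yellow, Flashing, Off, Red}.
States satisfying AG (green → AF ¬waiting): {Yellow, Flashing, Off, Red}.
Every state reachable from Yellow satisfies green → AF ¬waiting.
Yellow ∈ Sat(AG (green → AF ¬waiting)).

Yes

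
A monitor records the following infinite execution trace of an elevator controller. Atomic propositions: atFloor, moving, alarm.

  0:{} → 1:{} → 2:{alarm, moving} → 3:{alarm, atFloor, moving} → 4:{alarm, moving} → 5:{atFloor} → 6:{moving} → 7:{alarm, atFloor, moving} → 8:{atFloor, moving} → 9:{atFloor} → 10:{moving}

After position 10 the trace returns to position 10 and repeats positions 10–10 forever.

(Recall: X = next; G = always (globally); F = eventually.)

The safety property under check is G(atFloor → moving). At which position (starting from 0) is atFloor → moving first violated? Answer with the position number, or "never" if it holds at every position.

Check atFloor → moving at each position in order: 0 ✓, 1 ✓, 2 ✓, 3 ✓, 4 ✓.
At position 5 the labels are {atFloor}, so atFloor → moving is false there. This is the first violation.

5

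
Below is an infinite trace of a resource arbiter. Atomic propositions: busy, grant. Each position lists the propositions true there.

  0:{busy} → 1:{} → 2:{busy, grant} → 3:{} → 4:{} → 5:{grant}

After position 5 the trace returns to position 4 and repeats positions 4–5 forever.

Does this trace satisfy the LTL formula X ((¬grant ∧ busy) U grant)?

Violated

The position after 0 is 1; (¬grant ∧ busy) U grant is false there.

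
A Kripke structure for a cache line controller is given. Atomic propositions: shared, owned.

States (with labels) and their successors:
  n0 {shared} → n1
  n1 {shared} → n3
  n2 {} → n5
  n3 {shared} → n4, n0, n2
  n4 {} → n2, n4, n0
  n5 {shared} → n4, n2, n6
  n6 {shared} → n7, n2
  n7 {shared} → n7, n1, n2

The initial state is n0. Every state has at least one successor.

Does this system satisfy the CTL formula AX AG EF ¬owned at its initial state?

States satisfying AG EF ¬owned: {n0, n1, n2, n3, n4, n5, n6, n7}.
States satisfying AX AG EF ¬owned: {n0, n1, n2, n3, n4, n5, n6, n7}.
n0 ∈ Sat(AX AG EF ¬owned).

Holds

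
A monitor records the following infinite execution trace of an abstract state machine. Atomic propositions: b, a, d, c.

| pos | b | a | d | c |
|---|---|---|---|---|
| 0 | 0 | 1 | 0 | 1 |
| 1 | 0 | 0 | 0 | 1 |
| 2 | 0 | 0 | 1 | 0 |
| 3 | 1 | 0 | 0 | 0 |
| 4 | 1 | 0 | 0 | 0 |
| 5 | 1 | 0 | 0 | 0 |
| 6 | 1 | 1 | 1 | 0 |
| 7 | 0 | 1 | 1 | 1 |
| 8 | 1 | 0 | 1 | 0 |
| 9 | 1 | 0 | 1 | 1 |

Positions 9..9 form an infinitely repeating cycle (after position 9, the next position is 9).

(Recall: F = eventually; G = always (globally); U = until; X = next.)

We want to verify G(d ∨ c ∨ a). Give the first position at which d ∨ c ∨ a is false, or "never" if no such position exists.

3

Check d ∨ c ∨ a at each position in order: 0 ✓, 1 ✓, 2 ✓.
At position 3 the labels are {b}, so d ∨ c ∨ a is false there. This is the first violation.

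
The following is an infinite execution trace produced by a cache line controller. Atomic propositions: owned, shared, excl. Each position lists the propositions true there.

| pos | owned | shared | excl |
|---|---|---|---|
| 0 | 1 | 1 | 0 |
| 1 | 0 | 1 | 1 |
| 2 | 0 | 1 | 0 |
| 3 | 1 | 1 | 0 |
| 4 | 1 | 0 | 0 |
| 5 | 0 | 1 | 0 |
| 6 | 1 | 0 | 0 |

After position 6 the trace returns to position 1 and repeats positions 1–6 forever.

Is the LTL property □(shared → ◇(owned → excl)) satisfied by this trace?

shared → ◇(owned → excl) holds at every position 0..6, and those are all positions ever visited, so □(shared → ◇(owned → excl)) holds.
Positions where shared holds: 0, 1, 2, 3, 5.
Check ◇(owned → excl) at each: 0→ok, 1→ok, 2→ok, 3→ok, 5→ok.

Holds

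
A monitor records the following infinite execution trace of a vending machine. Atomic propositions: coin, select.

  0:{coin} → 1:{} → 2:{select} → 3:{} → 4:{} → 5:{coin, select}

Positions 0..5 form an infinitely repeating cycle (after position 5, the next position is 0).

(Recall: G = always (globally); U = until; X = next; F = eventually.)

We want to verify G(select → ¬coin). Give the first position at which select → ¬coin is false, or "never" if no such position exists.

5

Check select → ¬coin at each position in order: 0 ✓, 1 ✓, 2 ✓, 3 ✓, 4 ✓.
At position 5 the labels are {coin, select}, so select → ¬coin is false there. This is the first violation.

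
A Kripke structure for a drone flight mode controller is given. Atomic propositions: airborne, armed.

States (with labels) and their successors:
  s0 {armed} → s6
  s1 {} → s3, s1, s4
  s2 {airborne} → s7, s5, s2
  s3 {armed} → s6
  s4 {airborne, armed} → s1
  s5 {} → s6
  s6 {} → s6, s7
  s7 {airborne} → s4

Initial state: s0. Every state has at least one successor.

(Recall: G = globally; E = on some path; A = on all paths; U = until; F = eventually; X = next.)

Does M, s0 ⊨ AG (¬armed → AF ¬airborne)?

States satisfying ¬armed → AF ¬airborne: {s0, s1, s3, s4, s5, s6, s7}.
States satisfying AG (¬armed → AF ¬airborne): {s0, s1, s3, s4, s5, s6, s7}.
Every state reachable from s0 satisfies ¬armed → AF ¬airborne.
s0 ∈ Sat(AG (¬armed → AF ¬airborne)).

Yes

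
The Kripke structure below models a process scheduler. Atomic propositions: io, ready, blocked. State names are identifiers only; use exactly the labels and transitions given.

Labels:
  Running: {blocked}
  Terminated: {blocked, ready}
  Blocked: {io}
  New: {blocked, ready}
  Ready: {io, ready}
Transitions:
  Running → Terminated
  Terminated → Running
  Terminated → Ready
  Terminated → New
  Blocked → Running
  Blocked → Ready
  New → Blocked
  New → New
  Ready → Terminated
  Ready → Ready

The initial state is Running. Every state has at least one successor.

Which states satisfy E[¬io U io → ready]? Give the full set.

States satisfying ¬io: {Running, Terminated, New}.
States satisfying io → ready: {Running, Terminated, New, Ready}.
States satisfying E[¬io U io → ready]: {Running, Terminated, New, Ready}.

{Running, Terminated, New, Ready}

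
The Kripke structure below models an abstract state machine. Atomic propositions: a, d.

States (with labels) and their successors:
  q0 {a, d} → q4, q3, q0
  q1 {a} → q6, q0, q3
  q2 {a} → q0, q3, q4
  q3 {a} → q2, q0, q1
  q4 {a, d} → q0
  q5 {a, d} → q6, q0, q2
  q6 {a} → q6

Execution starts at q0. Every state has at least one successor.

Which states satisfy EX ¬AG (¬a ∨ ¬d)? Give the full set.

{q0, q1, q2, q3, q4, q5}

States satisfying ¬AG (¬a ∨ ¬d): {q0, q1, q2, q3, q4, q5}.
States satisfying EX ¬AG (¬a ∨ ¬d): {q0, q1, q2, q3, q4, q5}.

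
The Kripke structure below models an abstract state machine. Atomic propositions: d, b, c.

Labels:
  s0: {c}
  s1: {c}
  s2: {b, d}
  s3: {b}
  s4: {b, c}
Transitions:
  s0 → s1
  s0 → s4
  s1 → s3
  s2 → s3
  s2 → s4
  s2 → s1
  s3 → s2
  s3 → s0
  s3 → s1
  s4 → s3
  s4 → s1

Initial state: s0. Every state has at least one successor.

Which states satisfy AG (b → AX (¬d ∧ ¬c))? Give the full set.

States satisfying b → AX (¬d ∧ ¬c): {s0, s1}.
States satisfying AG (b → AX (¬d ∧ ¬c)): ∅.

none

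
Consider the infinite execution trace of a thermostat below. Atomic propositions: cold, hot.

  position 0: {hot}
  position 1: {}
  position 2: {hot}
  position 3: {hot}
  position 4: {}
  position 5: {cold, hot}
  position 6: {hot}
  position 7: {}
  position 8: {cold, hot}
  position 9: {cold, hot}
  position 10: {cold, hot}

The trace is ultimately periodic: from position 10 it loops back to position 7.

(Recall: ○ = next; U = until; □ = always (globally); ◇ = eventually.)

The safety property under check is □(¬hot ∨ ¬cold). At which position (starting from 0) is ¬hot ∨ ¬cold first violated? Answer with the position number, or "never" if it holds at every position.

5

Check ¬hot ∨ ¬cold at each position in order: 0 ✓, 1 ✓, 2 ✓, 3 ✓, 4 ✓.
At position 5 the labels are {cold, hot}, so ¬hot ∨ ¬cold is false there. This is the first violation.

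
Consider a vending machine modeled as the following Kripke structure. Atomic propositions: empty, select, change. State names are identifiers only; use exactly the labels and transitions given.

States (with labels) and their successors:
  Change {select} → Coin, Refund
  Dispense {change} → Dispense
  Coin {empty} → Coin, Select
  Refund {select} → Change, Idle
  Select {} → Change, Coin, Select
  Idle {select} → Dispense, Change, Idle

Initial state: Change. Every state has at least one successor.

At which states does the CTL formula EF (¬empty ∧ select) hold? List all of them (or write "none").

{Change, Coin, Refund, Select, Idle}

States satisfying ¬empty ∧ select: {Change, Refund, Idle}.
States satisfying EF (¬empty ∧ select): {Change, Coin, Refund, Select, Idle}.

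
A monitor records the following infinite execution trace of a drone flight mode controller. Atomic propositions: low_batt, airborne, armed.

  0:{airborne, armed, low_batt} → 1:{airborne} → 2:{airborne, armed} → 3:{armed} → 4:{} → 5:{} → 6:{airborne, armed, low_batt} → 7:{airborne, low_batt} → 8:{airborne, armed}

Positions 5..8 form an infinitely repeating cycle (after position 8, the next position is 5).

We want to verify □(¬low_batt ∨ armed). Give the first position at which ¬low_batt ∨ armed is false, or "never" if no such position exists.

Check ¬low_batt ∨ armed at each position in order: 0 ✓, 1 ✓, 2 ✓, 3 ✓, 4 ✓, 5 ✓, 6 ✓.
At position 7 the labels are {airborne, low_batt}, so ¬low_batt ∨ armed is false there. This is the first violation.

7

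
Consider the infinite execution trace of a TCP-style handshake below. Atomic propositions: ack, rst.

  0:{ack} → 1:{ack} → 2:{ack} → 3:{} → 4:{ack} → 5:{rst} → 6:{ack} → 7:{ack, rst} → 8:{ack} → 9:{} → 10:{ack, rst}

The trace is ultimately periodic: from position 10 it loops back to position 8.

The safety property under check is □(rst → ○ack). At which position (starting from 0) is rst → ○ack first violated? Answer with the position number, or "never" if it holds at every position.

never

rst → ○ack holds at every position 0..10, and those are all the positions the trace ever visits, so the invariant □(rst → ○ack) is never violated.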